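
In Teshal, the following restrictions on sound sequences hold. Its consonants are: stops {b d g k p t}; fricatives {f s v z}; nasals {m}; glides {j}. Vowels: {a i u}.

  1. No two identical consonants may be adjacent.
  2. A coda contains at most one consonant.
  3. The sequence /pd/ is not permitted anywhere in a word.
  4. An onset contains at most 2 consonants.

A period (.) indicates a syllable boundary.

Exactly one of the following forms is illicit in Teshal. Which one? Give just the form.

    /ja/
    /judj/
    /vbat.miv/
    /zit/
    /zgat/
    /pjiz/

/judj/

/ja/ — σ1 onset /j/, coda /∅/ ok → licit
/judj/ — violates constraint 2: syllable 1 coda /dj/ has 2 consonants (> 1) → illicit
/vbat.miv/ — σ1 onset /vb/ (2C), coda /t/ ok; σ2 onset /m/, coda /v/ ok → licit
/zit/ — σ1 onset /z/, coda /t/ ok → licit
/zgat/ — σ1 onset /zg/ (2C), coda /t/ ok → licit
/pjiz/ — σ1 onset /pj/ (2C), coda /z/ ok → licit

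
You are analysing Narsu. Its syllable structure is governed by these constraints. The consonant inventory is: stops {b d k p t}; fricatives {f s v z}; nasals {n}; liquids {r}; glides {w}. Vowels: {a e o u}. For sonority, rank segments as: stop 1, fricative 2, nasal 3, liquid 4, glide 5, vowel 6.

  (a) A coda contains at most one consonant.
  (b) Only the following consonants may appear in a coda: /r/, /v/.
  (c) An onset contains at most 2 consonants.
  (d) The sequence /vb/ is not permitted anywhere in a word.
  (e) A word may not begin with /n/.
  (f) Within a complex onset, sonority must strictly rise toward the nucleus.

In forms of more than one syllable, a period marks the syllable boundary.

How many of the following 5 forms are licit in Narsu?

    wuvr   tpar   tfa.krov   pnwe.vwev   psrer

1

wuvr — violates constraint (a): syllable 1 coda /vr/ has 2 consonants (> 1) → illicit
tpar — violates constraint (f): syllable 1 onset /tp/: /t/ (stop, 1) → /p/ (stop, 1) does not rise → illicit
tfa.krov — σ1 onset /tf/ (1→2 rises), coda /∅/ ok; σ2 onset /kr/ (1→4 rises), coda /v/ ok → licit
pnwe.vwev — violates constraint (c): syllable 1 onset /pnw/ has 3 consonants (> 2) → illicit
psrer — violates constraint (c): syllable 1 onset /psr/ has 3 consonants (> 2) → illicit
Licit: tfa.krov → 1.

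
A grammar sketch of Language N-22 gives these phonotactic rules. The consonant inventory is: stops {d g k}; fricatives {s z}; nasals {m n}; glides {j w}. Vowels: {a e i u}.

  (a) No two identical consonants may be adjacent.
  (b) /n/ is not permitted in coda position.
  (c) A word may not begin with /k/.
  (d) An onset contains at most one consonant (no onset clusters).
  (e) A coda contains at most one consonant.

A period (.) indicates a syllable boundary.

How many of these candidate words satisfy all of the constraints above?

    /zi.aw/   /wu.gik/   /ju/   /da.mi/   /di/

5

/zi.aw/ — σ1 onset /z/, coda /∅/ ok; σ2 onset /∅/, coda /w/ ok → well-formed
/wu.gik/ — σ1 onset /w/, coda /∅/ ok; σ2 onset /g/, coda /k/ ok → well-formed
/ju/ — σ1 onset /j/, coda /∅/ ok → well-formed
/da.mi/ — σ1 onset /d/, coda /∅/ ok; σ2 onset /m/, coda /∅/ ok → well-formed
/di/ — σ1 onset /d/, coda /∅/ ok → well-formed
Well-formed: /zi.aw/, /wu.gik/, /ju/, /da.mi/, /di/ → 5.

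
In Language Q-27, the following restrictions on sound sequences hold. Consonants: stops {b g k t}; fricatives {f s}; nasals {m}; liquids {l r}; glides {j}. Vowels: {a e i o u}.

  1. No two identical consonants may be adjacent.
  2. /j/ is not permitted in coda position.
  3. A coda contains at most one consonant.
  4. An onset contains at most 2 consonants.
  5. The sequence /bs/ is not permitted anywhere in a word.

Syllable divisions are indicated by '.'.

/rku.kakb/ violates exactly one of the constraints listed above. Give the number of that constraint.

3

/rku.kakb/: syllable 2 coda /kb/ has 2 consonants (> 1).
This is a violation of constraint 3: "A coda contains at most one consonant."
The remaining constraints (1, 2, 4, 5) are satisfied.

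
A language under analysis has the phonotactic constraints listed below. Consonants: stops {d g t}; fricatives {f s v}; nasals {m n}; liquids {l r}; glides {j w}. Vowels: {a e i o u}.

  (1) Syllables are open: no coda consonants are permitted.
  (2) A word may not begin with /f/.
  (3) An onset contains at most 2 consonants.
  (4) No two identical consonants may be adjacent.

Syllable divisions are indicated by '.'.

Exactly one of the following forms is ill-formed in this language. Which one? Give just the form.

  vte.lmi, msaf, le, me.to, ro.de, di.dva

vte.lmi — σ1 onset /vt/ (2C), coda /∅/ ok; σ2 onset /lm/ (2C), coda /∅/ ok → well-formed
msaf — violates constraint 1: syllable 1 coda /f/ has 1 consonant (> 0) → ill-formed
le — σ1 onset /l/, coda /∅/ ok → well-formed
me.to — σ1 onset /m/, coda /∅/ ok; σ2 onset /t/, coda /∅/ ok → well-formed
ro.de — σ1 onset /r/, coda /∅/ ok; σ2 onset /d/, coda /∅/ ok → well-formed
di.dva — σ1 onset /d/, coda /∅/ ok; σ2 onset /dv/ (2C), coda /∅/ ok → well-formed

msaf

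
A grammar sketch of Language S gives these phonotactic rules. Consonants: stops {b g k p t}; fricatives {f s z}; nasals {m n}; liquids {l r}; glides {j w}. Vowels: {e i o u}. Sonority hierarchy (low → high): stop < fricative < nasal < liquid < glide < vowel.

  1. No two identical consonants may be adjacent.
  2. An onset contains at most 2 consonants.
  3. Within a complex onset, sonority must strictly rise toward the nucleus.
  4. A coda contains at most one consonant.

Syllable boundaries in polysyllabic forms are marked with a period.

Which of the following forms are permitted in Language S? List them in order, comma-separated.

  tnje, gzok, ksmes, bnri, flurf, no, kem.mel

tnje — violates constraint 2: syllable 1 onset /tnj/ has 3 consonants (> 2) → not permitted
gzok — σ1 onset /gz/ (1→2 rises), coda /k/ ok → permitted
ksmes — violates constraint 2: syllable 1 onset /ksm/ has 3 consonants (> 2) → not permitted
bnri — violates constraint 2: syllable 1 onset /bnr/ has 3 consonants (> 2) → not permitted
flurf — violates constraint 4: syllable 1 coda /rf/ has 2 consonants (> 1) → not permitted
no — σ1 onset /n/, coda /∅/ ok → permitted
kem.mel — violates constraint 1: adjacent identical consonants /mm/ → not permitted

gzok, no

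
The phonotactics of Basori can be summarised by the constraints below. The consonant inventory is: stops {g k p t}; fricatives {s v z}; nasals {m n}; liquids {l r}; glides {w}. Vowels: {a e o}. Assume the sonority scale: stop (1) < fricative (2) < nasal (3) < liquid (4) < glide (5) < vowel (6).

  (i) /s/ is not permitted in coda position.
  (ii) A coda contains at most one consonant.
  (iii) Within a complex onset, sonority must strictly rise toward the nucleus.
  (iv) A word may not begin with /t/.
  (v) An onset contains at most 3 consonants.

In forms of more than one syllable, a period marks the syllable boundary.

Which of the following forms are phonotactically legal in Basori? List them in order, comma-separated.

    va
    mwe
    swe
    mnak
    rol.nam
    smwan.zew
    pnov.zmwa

va, mwe, swe, rol.nam, smwan.zew, pnov.zmwa

va — σ1 onset /v/, coda /∅/ ok → phonotactically legal
mwe — σ1 onset /mw/ (3→5 rises), coda /∅/ ok → phonotactically legal
swe — σ1 onset /sw/ (2→5 rises), coda /∅/ ok → phonotactically legal
mnak — violates constraint (iii): syllable 1 onset /mn/: /m/ (nasal, 3) → /n/ (nasal, 3) does not rise → phonotactically illegal
rol.nam — σ1 onset /r/, coda /l/ ok; σ2 onset /n/, coda /m/ ok → phonotactically legal
smwan.zew — σ1 onset /smw/ (2→3→5 rises), coda /n/ ok; σ2 onset /z/, coda /w/ ok → phonotactically legal
pnov.zmwa — σ1 onset /pn/ (1→3 rises), coda /v/ ok; σ2 onset /zmw/ (2→3→5 rises), coda /∅/ ok → phonotactically legal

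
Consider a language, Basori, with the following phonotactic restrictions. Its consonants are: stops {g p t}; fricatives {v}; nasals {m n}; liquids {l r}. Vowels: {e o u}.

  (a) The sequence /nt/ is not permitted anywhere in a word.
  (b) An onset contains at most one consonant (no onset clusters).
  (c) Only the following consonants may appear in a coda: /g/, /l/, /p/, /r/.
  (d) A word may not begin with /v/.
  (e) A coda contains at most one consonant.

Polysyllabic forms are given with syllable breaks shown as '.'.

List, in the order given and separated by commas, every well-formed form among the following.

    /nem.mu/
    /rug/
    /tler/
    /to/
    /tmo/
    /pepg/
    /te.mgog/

/nem.mu/ — violates constraint (c): syllable 1 coda contains /m/, which is not a licensed coda consonant → ill-formed
/rug/ — σ1 onset /r/, coda /g/ ok → well-formed
/tler/ — violates constraint (b): syllable 1 onset /tl/ has 2 consonants (> 1) → ill-formed
/to/ — σ1 onset /t/, coda /∅/ ok → well-formed
/tmo/ — violates constraint (b): syllable 1 onset /tm/ has 2 consonants (> 1) → ill-formed
/pepg/ — violates constraint (e): syllable 1 coda /pg/ has 2 consonants (> 1) → ill-formed
/te.mgog/ — violates constraint (b): syllable 2 onset /mg/ has 2 consonants (> 1) → ill-formed

/rug/, /to/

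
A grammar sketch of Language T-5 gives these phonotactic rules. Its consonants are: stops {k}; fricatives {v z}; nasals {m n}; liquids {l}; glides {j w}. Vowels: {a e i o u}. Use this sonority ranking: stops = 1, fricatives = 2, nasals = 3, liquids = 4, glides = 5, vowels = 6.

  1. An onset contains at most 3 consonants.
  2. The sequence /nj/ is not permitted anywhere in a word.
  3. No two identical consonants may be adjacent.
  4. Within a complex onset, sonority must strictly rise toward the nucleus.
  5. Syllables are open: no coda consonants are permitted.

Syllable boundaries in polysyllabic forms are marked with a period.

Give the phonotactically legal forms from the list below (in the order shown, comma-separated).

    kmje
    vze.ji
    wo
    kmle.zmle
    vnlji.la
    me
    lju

kmje — σ1 onset /kmj/ (1→3→5 rises), coda /∅/ ok → phonotactically legal
vze.ji — violates constraint 4: syllable 1 onset /vz/: /v/ (fricative, 2) → /z/ (fricative, 2) does not rise → phonotactically illegal
wo — σ1 onset /w/, coda /∅/ ok → phonotactically legal
kmle.zmle — σ1 onset /kml/ (1→3→4 rises), coda /∅/ ok; σ2 onset /zml/ (2→3→4 rises), coda /∅/ ok → phonotactically legal
vnlji.la — violates constraint 1: syllable 1 onset /vnlj/ has 4 consonants (> 3) → phonotactically illegal
me — σ1 onset /m/, coda /∅/ ok → phonotactically legal
lju — σ1 onset /lj/ (4→5 rises), coda /∅/ ok → phonotactically legal

kmje, wo, kmle.zmle, me, lju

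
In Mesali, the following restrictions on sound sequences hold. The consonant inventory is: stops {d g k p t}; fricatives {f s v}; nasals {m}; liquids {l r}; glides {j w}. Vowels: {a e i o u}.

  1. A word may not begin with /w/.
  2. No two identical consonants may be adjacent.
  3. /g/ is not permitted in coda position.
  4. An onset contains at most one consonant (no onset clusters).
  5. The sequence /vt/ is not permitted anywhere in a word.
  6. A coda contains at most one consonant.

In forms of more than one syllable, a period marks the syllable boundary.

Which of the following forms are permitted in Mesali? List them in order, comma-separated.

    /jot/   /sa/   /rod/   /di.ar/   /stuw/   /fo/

/jot/, /sa/, /rod/, /di.ar/, /fo/

/jot/ — σ1 onset /j/, coda /t/ ok → permitted
/sa/ — σ1 onset /s/, coda /∅/ ok → permitted
/rod/ — σ1 onset /r/, coda /d/ ok → permitted
/di.ar/ — σ1 onset /d/, coda /∅/ ok; σ2 onset /∅/, coda /r/ ok → permitted
/stuw/ — violates constraint 4: syllable 1 onset /st/ has 2 consonants (> 1) → not permitted
/fo/ — σ1 onset /f/, coda /∅/ ok → permitted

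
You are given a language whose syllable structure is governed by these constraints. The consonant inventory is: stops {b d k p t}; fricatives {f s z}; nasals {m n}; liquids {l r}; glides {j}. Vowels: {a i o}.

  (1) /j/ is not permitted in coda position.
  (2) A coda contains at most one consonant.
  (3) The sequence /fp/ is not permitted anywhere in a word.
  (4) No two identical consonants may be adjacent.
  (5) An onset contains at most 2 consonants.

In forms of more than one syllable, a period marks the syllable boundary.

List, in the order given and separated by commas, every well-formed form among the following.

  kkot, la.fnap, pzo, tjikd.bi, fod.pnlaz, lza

kkot — violates constraint 4: adjacent identical consonants /kk/ → ill-formed
la.fnap — σ1 onset /l/, coda /∅/ ok; σ2 onset /fn/ (2C), coda /p/ ok → well-formed
pzo — σ1 onset /pz/ (2C), coda /∅/ ok → well-formed
tjikd.bi — violates constraint 2: syllable 1 coda /kd/ has 2 consonants (> 1) → ill-formed
fod.pnlaz — violates constraint 5: syllable 2 onset /pnl/ has 3 consonants (> 2) → ill-formed
lza — σ1 onset /lz/ (2C), coda /∅/ ok → well-formed

la.fnap, pzo, lza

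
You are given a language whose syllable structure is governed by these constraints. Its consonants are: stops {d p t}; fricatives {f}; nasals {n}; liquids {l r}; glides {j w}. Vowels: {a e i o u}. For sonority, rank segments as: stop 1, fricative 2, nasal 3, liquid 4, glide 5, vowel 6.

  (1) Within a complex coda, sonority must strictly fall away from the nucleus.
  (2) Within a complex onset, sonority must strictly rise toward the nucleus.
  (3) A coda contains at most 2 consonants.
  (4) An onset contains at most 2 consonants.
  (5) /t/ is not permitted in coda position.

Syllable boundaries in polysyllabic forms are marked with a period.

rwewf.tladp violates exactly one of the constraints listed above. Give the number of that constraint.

rwewf.tladp: syllable 2 coda /dp/: /d/ (stop, 1) → /p/ (stop, 1) does not fall.
This is a violation of constraint 1: "Within a complex coda, sonority must strictly fall away from the nucleus."
The remaining constraints (2, 3, 4, 5) are satisfied.

1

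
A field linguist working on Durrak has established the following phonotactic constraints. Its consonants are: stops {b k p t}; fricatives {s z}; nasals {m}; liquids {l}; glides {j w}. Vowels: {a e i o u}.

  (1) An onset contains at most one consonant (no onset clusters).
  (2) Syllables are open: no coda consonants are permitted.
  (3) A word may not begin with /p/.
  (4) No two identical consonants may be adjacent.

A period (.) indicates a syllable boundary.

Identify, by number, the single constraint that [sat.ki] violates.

[sat.ki]: syllable 1 coda /t/ has 1 consonant (> 0).
This is a violation of constraint 2: "Syllables are open: no coda consonants are permitted."
The remaining constraints (1, 3, 4) are satisfied.

2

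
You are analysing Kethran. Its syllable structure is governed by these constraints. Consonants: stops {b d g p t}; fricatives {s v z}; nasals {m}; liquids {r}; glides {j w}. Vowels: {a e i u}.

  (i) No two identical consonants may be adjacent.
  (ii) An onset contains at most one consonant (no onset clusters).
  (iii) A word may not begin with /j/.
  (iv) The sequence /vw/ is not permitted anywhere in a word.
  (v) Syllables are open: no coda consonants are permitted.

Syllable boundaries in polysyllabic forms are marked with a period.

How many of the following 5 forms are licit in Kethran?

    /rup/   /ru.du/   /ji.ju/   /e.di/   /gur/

/rup/ — violates constraint (v): syllable 1 coda /p/ has 1 consonant (> 0) → illicit
/ru.du/ — σ1 onset /r/, coda /∅/ ok; σ2 onset /d/, coda /∅/ ok → licit
/ji.ju/ — violates constraint (iii): word begins with /j/ → illicit
/e.di/ — σ1 onset /∅/, coda /∅/ ok; σ2 onset /d/, coda /∅/ ok → licit
/gur/ — violates constraint (v): syllable 1 coda /r/ has 1 consonant (> 0) → illicit
Licit: /ru.du/, /e.di/ → 2.

2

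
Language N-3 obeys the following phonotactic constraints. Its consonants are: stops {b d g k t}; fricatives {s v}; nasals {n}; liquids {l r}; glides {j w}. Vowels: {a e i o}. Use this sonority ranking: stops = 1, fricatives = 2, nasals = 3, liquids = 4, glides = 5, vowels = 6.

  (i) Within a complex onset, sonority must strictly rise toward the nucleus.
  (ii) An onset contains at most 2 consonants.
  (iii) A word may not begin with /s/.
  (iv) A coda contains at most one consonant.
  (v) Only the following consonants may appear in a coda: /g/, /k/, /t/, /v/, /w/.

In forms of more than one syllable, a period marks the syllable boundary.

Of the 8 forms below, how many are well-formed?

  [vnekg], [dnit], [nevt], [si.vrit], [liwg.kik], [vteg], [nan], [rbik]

1

[vnekg] — violates constraint (iv): syllable 1 coda /kg/ has 2 consonants (> 1) → ill-formed
[dnit] — σ1 onset /dn/ (1→3 rises), coda /t/ ok → well-formed
[nevt] — violates constraint (iv): syllable 1 coda /vt/ has 2 consonants (> 1) → ill-formed
[si.vrit] — violates constraint (iii): word begins with /s/ → ill-formed
[liwg.kik] — violates constraint (iv): syllable 1 coda /wg/ has 2 consonants (> 1) → ill-formed
[vteg] — violates constraint (i): syllable 1 onset /vt/: /v/ (fricative, 2) → /t/ (stop, 1) does not rise → ill-formed
[nan] — violates constraint (v): syllable 1 coda contains /n/, which is not a licensed coda consonant → ill-formed
[rbik] — violates constraint (i): syllable 1 onset /rb/: /r/ (liquid, 4) → /b/ (stop, 1) does not rise → ill-formed
Well-formed: [dnit] → 1.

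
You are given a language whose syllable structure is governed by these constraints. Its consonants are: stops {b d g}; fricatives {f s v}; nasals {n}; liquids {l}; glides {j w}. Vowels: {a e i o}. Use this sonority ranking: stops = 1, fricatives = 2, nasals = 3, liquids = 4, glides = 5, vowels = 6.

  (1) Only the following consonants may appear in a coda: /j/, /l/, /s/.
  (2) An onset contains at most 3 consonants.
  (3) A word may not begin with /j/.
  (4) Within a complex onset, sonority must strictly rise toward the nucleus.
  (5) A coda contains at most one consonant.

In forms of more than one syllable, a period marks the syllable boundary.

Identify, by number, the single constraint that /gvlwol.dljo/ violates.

2

/gvlwol.dljo/: syllable 1 onset /gvlw/ has 4 consonants (> 3).
This is a violation of constraint 2: "An onset contains at most 3 consonants."
The remaining constraints (1, 3, 4, 5) are satisfied.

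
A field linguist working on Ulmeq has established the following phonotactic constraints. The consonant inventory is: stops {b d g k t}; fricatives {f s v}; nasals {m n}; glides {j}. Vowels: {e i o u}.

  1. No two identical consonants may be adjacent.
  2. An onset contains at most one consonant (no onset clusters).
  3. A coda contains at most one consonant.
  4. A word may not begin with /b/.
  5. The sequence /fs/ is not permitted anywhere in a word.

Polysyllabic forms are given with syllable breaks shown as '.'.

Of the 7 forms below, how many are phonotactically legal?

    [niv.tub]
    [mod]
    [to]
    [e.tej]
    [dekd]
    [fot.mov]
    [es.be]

6

[niv.tub] — σ1 onset /n/, coda /v/ ok; σ2 onset /t/, coda /b/ ok → phonotactically legal
[mod] — σ1 onset /m/, coda /d/ ok → phonotactically legal
[to] — σ1 onset /t/, coda /∅/ ok → phonotactically legal
[e.tej] — σ1 onset /∅/, coda /∅/ ok; σ2 onset /t/, coda /j/ ok → phonotactically legal
[dekd] — violates constraint 3: syllable 1 coda /kd/ has 2 consonants (> 1) → phonotactically illegal
[fot.mov] — σ1 onset /f/, coda /t/ ok; σ2 onset /m/, coda /v/ ok → phonotactically legal
[es.be] — σ1 onset /∅/, coda /s/ ok; σ2 onset /b/, coda /∅/ ok → phonotactically legal
Phonotactically legal: [niv.tub], [mod], [to], [e.tej], [fot.mov], [es.be] → 6.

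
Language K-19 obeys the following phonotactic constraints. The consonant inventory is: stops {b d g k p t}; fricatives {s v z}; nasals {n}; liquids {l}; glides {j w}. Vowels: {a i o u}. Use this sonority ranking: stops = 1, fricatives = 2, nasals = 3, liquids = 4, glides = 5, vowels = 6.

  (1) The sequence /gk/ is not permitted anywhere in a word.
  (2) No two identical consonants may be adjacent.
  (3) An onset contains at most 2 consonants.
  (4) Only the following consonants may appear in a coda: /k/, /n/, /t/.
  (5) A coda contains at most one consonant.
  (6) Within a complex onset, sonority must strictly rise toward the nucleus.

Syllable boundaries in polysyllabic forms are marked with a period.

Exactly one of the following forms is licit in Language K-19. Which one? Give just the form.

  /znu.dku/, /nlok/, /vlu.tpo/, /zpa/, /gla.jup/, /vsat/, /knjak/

/nlok/

/znu.dku/ — violates constraint 6: syllable 2 onset /dk/: /d/ (stop, 1) → /k/ (stop, 1) does not rise → illicit
/nlok/ — σ1 onset /nl/ (3→4 rises), coda /k/ ok → licit
/vlu.tpo/ — violates constraint 6: syllable 2 onset /tp/: /t/ (stop, 1) → /p/ (stop, 1) does not rise → illicit
/zpa/ — violates constraint 6: syllable 1 onset /zp/: /z/ (fricative, 2) → /p/ (stop, 1) does not rise → illicit
/gla.jup/ — violates constraint 4: syllable 2 coda contains /p/, which is not a licensed coda consonant → illicit
/vsat/ — violates constraint 6: syllable 1 onset /vs/: /v/ (fricative, 2) → /s/ (fricative, 2) does not rise → illicit
/knjak/ — violates constraint 3: syllable 1 onset /knj/ has 3 consonants (> 2) → illicit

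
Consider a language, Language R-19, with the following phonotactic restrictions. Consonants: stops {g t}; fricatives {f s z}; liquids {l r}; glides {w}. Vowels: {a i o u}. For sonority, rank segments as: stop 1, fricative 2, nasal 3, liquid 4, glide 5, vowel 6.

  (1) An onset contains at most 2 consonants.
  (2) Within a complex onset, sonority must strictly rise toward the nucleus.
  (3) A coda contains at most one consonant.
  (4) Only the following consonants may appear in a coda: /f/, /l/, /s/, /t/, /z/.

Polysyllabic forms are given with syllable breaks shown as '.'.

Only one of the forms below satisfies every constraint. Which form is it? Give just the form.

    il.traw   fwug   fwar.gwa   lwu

lwu

il.traw — violates constraint 4: syllable 2 coda contains /w/, which is not a licensed coda consonant → not permitted
fwug — violates constraint 4: syllable 1 coda contains /g/, which is not a licensed coda consonant → not permitted
fwar.gwa — violates constraint 4: syllable 1 coda contains /r/, which is not a licensed coda consonant → not permitted
lwu — σ1 onset /lw/ (4→5 rises), coda /∅/ ok → permitted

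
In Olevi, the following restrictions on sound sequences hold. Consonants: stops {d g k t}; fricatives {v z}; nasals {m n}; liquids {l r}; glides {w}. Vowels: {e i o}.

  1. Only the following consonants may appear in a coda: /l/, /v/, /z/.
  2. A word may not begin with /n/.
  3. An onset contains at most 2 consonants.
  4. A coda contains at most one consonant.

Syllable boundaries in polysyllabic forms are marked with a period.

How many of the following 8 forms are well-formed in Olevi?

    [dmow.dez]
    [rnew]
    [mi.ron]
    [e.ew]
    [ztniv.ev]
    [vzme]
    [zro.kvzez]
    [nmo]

[dmow.dez] — violates constraint 1: syllable 1 coda contains /w/, which is not a licensed coda consonant → ill-formed
[rnew] — violates constraint 1: syllable 1 coda contains /w/, which is not a licensed coda consonant → ill-formed
[mi.ron] — violates constraint 1: syllable 2 coda contains /n/, which is not a licensed coda consonant → ill-formed
[e.ew] — violates constraint 1: syllable 2 coda contains /w/, which is not a licensed coda consonant → ill-formed
[ztniv.ev] — violates constraint 3: syllable 1 onset /ztn/ has 3 consonants (> 2) → ill-formed
[vzme] — violates constraint 3: syllable 1 onset /vzm/ has 3 consonants (> 2) → ill-formed
[zro.kvzez] — violates constraint 3: syllable 2 onset /kvz/ has 3 consonants (> 2) → ill-formed
[nmo] — violates constraint 2: word begins with /n/ → ill-formed
No form is well-formed → 0.

0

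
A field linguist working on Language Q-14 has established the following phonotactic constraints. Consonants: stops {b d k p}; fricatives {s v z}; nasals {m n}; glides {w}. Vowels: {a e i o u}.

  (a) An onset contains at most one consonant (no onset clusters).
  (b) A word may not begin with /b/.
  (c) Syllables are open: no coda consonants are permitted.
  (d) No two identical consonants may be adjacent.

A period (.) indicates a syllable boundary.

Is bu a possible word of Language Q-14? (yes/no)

no

bu — violates constraint (b): word begins with /b/ → illicit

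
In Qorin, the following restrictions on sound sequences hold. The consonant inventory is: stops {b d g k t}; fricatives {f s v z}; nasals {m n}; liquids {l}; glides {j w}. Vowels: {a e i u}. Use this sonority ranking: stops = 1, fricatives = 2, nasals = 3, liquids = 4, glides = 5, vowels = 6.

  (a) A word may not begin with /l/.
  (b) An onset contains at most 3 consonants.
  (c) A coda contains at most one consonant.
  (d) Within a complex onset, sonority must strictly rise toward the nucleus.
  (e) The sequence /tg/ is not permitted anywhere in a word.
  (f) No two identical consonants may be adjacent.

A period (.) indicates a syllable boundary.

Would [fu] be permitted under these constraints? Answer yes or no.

yes

[fu] — σ1 onset /f/, coda /∅/ ok → permitted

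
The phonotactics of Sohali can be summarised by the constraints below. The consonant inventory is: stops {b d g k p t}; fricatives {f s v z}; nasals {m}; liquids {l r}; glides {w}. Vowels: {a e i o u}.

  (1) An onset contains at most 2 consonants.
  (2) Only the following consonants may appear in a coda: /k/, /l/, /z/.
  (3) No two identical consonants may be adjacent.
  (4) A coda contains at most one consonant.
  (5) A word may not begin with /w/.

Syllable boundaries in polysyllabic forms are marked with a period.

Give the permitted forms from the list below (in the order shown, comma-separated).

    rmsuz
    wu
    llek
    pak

pak

rmsuz — violates constraint 1: syllable 1 onset /rms/ has 3 consonants (> 2) → not permitted
wu — violates constraint 5: word begins with /w/ → not permitted
llek — violates constraint 3: adjacent identical consonants /ll/ → not permitted
pak — σ1 onset /p/, coda /k/ ok → permitted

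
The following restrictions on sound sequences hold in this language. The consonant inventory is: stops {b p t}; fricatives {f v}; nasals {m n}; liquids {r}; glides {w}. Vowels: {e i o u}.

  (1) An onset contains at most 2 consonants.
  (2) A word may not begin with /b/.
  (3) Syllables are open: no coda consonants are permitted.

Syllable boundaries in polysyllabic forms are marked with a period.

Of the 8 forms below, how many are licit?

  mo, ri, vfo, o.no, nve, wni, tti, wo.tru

mo — σ1 onset /m/, coda /∅/ ok → licit
ri — σ1 onset /r/, coda /∅/ ok → licit
vfo — σ1 onset /vf/ (2C), coda /∅/ ok → licit
o.no — σ1 onset /∅/, coda /∅/ ok; σ2 onset /n/, coda /∅/ ok → licit
nve — σ1 onset /nv/ (2C), coda /∅/ ok → licit
wni — σ1 onset /wn/ (2C), coda /∅/ ok → licit
tti — σ1 onset /tt/ (2C), coda /∅/ ok → licit
wo.tru — σ1 onset /w/, coda /∅/ ok; σ2 onset /tr/ (2C), coda /∅/ ok → licit
Licit: mo, ri, vfo, o.no, nve, wni, tti, wo.tru → 8.

8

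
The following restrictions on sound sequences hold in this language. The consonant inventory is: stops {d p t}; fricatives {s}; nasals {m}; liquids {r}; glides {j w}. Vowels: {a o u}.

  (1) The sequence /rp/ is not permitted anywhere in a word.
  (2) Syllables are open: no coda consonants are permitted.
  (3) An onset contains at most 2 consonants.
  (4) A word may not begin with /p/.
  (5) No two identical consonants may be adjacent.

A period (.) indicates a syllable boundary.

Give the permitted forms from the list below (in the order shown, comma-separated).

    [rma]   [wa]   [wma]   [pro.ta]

[rma], [wa], [wma]

[rma] — σ1 onset /rm/ (2C), coda /∅/ ok → permitted
[wa] — σ1 onset /w/, coda /∅/ ok → permitted
[wma] — σ1 onset /wm/ (2C), coda /∅/ ok → permitted
[pro.ta] — violates constraint 4: word begins with /p/ → not permitted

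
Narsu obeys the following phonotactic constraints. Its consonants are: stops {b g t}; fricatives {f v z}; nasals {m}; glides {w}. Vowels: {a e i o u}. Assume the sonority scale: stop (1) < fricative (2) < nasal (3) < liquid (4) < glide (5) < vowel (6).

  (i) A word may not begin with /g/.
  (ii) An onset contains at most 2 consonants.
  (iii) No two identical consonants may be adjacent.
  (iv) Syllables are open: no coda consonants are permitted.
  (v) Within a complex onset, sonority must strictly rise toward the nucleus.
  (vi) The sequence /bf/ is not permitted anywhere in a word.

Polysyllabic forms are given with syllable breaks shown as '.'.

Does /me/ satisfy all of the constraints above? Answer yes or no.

yes

/me/ — σ1 onset /m/, coda /∅/ ok → phonotactically legal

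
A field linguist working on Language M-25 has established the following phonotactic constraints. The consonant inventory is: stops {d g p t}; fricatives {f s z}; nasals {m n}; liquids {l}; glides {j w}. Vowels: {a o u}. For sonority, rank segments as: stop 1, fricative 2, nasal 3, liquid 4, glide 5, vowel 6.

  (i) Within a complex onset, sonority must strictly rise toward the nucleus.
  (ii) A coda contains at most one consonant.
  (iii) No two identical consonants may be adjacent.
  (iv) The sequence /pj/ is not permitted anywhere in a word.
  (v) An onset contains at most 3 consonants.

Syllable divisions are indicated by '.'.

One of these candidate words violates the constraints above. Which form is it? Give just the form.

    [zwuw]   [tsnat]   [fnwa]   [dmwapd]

[dmwapd]

[zwuw] — σ1 onset /zw/ (2→5 rises), coda /w/ ok → permitted
[tsnat] — σ1 onset /tsn/ (1→2→3 rises), coda /t/ ok → permitted
[fnwa] — σ1 onset /fnw/ (2→3→5 rises), coda /∅/ ok → permitted
[dmwapd] — violates constraint (ii): syllable 1 coda /pd/ has 2 consonants (> 1) → not permitted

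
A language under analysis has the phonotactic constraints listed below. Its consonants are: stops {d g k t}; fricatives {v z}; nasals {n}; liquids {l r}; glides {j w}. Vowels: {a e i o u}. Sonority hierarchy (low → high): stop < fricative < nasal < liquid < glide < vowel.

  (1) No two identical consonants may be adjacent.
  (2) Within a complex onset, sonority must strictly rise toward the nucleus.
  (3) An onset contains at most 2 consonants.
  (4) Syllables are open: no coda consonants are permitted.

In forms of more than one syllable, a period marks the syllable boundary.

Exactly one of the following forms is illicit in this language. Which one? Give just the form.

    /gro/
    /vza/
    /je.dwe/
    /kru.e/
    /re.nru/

/vza/

/gro/ — σ1 onset /gr/ (1→4 rises), coda /∅/ ok → licit
/vza/ — violates constraint 2: syllable 1 onset /vz/: /v/ (fricative, 2) → /z/ (fricative, 2) does not rise → illicit
/je.dwe/ — σ1 onset /j/, coda /∅/ ok; σ2 onset /dw/ (1→5 rises), coda /∅/ ok → licit
/kru.e/ — σ1 onset /kr/ (1→4 rises), coda /∅/ ok; σ2 onset /∅/, coda /∅/ ok → licit
/re.nru/ — σ1 onset /r/, coda /∅/ ok; σ2 onset /nr/ (3→4 rises), coda /∅/ ok → licit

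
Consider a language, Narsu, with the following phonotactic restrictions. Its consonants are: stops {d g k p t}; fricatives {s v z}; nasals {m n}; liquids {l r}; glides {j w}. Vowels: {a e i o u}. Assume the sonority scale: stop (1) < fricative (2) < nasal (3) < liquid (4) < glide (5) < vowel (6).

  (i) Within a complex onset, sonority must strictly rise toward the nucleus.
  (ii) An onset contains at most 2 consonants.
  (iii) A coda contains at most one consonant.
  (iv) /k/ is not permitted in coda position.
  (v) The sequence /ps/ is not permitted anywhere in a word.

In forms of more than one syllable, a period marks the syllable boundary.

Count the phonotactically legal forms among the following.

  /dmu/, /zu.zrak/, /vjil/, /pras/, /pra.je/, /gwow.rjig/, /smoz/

6

/dmu/ — σ1 onset /dm/ (1→3 rises), coda /∅/ ok → phonotactically legal
/zu.zrak/ — violates constraint (iv): syllable 2 coda contains /k/ → phonotactically illegal
/vjil/ — σ1 onset /vj/ (2→5 rises), coda /l/ ok → phonotactically legal
/pras/ — σ1 onset /pr/ (1→4 rises), coda /s/ ok → phonotactically legal
/pra.je/ — σ1 onset /pr/ (1→4 rises), coda /∅/ ok; σ2 onset /j/, coda /∅/ ok → phonotactically legal
/gwow.rjig/ — σ1 onset /gw/ (1→5 rises), coda /w/ ok; σ2 onset /rj/ (4→5 rises), coda /g/ ok → phonotactically legal
/smoz/ — σ1 onset /sm/ (2→3 rises), coda /z/ ok → phonotactically legal
Phonotactically legal: /dmu/, /vjil/, /pras/, /pra.je/, /gwow.rjig/, /smoz/ → 6.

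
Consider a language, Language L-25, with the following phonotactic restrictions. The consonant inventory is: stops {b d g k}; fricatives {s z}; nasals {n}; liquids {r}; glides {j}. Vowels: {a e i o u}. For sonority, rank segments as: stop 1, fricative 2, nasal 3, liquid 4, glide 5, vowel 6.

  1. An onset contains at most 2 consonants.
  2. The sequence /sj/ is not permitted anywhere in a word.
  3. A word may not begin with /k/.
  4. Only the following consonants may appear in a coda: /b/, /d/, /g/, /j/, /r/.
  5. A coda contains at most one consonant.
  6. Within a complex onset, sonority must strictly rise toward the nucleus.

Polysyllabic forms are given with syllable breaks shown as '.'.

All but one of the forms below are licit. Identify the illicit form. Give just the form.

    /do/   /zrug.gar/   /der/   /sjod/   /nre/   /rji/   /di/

/sjod/

/do/ — σ1 onset /d/, coda /∅/ ok → licit
/zrug.gar/ — σ1 onset /zr/ (2→4 rises), coda /g/ ok; σ2 onset /g/, coda /r/ ok → licit
/der/ — σ1 onset /d/, coda /r/ ok → licit
/sjod/ — violates constraint 2: contains banned sequence /sj/ → illicit
/nre/ — σ1 onset /nr/ (3→4 rises), coda /∅/ ok → licit
/rji/ — σ1 onset /rj/ (4→5 rises), coda /∅/ ok → licit
/di/ — σ1 onset /d/, coda /∅/ ok → licit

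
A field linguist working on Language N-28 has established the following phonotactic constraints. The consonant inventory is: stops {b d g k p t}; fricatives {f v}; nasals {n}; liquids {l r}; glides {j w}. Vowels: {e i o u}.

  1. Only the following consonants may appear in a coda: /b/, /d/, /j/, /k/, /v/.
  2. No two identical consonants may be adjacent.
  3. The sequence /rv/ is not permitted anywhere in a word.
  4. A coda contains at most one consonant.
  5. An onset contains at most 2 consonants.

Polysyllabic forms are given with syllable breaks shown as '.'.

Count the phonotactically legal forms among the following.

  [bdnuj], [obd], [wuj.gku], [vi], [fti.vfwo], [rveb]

2

[bdnuj] — violates constraint 5: syllable 1 onset /bdn/ has 3 consonants (> 2) → phonotactically illegal
[obd] — violates constraint 4: syllable 1 coda /bd/ has 2 consonants (> 1) → phonotactically illegal
[wuj.gku] — σ1 onset /w/, coda /j/ ok; σ2 onset /gk/ (2C), coda /∅/ ok → phonotactically legal
[vi] — σ1 onset /v/, coda /∅/ ok → phonotactically legal
[fti.vfwo] — violates constraint 5: syllable 2 onset /vfw/ has 3 consonants (> 2) → phonotactically illegal
[rveb] — violates constraint 3: contains banned sequence /rv/ → phonotactically illegal
Phonotactically legal: [wuj.gku], [vi] → 2.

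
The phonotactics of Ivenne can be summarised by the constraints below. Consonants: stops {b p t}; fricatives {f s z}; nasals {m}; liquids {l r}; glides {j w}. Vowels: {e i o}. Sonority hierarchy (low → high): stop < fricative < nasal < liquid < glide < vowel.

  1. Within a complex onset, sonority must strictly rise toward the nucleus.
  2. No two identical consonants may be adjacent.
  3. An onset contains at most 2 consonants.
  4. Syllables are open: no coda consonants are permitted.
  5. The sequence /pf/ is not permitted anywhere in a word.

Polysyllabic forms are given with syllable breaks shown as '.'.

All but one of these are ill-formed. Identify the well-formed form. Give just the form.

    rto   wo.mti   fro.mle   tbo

rto — violates constraint 1: syllable 1 onset /rt/: /r/ (liquid, 4) → /t/ (stop, 1) does not rise → ill-formed
wo.mti — violates constraint 1: syllable 2 onset /mt/: /m/ (nasal, 3) → /t/ (stop, 1) does not rise → ill-formed
fro.mle — σ1 onset /fr/ (2→4 rises), coda /∅/ ok; σ2 onset /ml/ (3→4 rises), coda /∅/ ok → well-formed
tbo — violates constraint 1: syllable 1 onset /tb/: /t/ (stop, 1) → /b/ (stop, 1) does not rise → ill-formed

fro.mle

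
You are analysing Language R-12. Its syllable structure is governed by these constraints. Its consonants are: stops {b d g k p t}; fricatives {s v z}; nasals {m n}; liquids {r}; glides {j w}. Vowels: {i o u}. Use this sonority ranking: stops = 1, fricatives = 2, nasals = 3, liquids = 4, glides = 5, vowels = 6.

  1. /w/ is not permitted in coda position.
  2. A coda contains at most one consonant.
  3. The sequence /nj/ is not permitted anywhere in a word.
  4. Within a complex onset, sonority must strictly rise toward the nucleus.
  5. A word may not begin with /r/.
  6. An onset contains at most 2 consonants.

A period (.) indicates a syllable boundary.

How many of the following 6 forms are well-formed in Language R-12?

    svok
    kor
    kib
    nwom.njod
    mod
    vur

4

svok — violates constraint 4: syllable 1 onset /sv/: /s/ (fricative, 2) → /v/ (fricative, 2) does not rise → ill-formed
kor — σ1 onset /k/, coda /r/ ok → well-formed
kib — σ1 onset /k/, coda /b/ ok → well-formed
nwom.njod — violates constraint 3: contains banned sequence /nj/ → ill-formed
mod — σ1 onset /m/, coda /d/ ok → well-formed
vur — σ1 onset /v/, coda /r/ ok → well-formed
Well-formed: kor, kib, mod, vur → 4.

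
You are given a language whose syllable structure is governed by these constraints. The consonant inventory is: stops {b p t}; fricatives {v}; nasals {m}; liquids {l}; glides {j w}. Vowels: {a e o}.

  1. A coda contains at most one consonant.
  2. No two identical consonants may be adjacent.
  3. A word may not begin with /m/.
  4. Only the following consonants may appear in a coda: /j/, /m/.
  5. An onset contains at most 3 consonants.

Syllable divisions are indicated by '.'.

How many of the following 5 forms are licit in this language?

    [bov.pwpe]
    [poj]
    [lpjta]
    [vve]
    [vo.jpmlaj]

[bov.pwpe] — violates constraint 4: syllable 1 coda contains /v/, which is not a licensed coda consonant → illicit
[poj] — σ1 onset /p/, coda /j/ ok → licit
[lpjta] — violates constraint 5: syllable 1 onset /lpjt/ has 4 consonants (> 3) → illicit
[vve] — violates constraint 2: adjacent identical consonants /vv/ → illicit
[vo.jpmlaj] — violates constraint 5: syllable 2 onset /jpml/ has 4 consonants (> 3) → illicit
Licit: [poj] → 1.

1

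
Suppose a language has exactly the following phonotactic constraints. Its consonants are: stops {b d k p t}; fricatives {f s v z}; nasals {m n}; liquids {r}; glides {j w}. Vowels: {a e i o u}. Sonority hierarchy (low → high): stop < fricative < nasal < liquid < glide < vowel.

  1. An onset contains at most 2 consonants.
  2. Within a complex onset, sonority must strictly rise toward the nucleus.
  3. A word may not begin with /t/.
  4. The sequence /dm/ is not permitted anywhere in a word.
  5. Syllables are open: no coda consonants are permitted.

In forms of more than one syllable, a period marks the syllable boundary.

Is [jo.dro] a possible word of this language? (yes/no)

yes

[jo.dro] — σ1 onset /j/, coda /∅/ ok; σ2 onset /dr/ (1→4 rises), coda /∅/ ok → well-formed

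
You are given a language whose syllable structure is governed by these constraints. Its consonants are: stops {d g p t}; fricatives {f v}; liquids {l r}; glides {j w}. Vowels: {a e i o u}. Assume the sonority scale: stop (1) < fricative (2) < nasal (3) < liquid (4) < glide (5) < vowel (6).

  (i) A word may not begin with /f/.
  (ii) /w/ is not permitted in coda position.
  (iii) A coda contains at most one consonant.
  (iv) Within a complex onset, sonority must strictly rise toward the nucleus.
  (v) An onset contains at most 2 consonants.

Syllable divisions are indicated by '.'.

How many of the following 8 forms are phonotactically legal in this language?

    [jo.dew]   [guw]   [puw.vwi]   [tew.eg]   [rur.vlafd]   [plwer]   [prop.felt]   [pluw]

0

[jo.dew] — violates constraint (ii): syllable 2 coda contains /w/ → phonotactically illegal
[guw] — violates constraint (ii): syllable 1 coda contains /w/ → phonotactically illegal
[puw.vwi] — violates constraint (ii): syllable 1 coda contains /w/ → phonotactically illegal
[tew.eg] — violates constraint (ii): syllable 1 coda contains /w/ → phonotactically illegal
[rur.vlafd] — violates constraint (iii): syllable 2 coda /fd/ has 2 consonants (> 1) → phonotactically illegal
[plwer] — violates constraint (v): syllable 1 onset /plw/ has 3 consonants (> 2) → phonotactically illegal
[prop.felt] — violates constraint (iii): syllable 2 coda /lt/ has 2 consonants (> 1) → phonotactically illegal
[pluw] — violates constraint (ii): syllable 1 coda contains /w/ → phonotactically illegal
No form is phonotactically legal → 0.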